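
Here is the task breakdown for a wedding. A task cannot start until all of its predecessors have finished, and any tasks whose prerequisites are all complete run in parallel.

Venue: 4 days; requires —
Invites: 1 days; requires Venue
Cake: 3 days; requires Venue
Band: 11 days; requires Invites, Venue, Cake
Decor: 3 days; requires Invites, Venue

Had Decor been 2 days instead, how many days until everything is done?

The binding path is Venue→Cake→Band = 4+3+11 = 18; finish at 18 days.
The longest path through Decor is only 8 days, so Decor has float 10.
That remains the longest chain; total 18 days.

18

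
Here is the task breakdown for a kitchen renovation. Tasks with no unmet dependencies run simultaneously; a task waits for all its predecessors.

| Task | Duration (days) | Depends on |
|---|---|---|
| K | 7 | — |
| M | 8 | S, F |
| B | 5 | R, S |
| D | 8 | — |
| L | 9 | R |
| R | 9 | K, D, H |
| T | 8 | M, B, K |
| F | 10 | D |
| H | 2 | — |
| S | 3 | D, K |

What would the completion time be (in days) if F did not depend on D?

30

With the dependency in place, D→F→M→T = 8+10+8+8 = 34 sets the finish at 34 days.
Without D→F, F's earliest start moves from 8 to 0.
The longest chain is now D→R→B→T = 8+9+5+8 = 30, so the job takes 30 days.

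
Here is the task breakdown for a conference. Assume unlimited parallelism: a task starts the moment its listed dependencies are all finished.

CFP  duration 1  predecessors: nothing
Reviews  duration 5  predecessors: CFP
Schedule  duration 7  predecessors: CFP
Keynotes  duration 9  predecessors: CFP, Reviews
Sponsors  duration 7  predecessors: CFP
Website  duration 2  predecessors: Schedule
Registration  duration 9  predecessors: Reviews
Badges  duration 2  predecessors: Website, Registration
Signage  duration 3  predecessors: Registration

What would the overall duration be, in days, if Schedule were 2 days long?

Actual critical path: CFP→Reviews→Registration→Signage = 1+5+9+3 = 18 ⇒ 18 days.
Schedule is off the critical path — its longest chain is 12 days, giving 6 of slack.
The critical path is still CFP→Reviews→Registration→Signage; finish is now 18 days.

18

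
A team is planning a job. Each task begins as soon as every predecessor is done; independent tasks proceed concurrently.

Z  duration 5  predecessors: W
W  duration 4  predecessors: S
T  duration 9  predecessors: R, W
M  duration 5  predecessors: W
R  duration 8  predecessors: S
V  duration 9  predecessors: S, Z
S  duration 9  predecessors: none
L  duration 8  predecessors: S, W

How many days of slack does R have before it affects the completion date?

1

The longest chain is S→W→Z→V = 9+4+5+9 = 27; overall finish 27 days.
R finishes as early as 17 and must finish by 18.
Slack of R = 10 − 9 = 1 day.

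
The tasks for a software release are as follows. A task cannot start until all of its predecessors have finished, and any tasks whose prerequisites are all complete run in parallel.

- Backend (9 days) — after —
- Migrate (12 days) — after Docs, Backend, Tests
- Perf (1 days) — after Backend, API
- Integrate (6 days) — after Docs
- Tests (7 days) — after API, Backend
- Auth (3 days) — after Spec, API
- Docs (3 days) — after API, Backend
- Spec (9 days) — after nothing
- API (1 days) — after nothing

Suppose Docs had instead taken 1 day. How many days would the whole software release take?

Critical path before the change: Backend→Tests→Migrate = 9+7+12 = 28 giving 28 days.
Docs has 4 days of float (longest path through it is 24).
The critical path is still Backend→Tests→Migrate; finish is now 28 days.

28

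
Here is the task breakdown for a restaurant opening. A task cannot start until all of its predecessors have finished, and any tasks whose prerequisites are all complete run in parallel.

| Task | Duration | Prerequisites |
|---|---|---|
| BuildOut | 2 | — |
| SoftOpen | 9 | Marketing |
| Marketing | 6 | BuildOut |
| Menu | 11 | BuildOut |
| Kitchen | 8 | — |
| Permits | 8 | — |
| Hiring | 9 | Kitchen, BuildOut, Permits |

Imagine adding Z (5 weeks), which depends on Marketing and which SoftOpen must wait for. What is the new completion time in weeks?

22

Originally the schedule takes 17 weeks.
With Z inserted, SoftOpen now waits for max(Marketing, Z).
New critical path: BuildOut→Marketing→Z→SoftOpen = 2+6+5+9 = 22 ⇒ 22 weeks.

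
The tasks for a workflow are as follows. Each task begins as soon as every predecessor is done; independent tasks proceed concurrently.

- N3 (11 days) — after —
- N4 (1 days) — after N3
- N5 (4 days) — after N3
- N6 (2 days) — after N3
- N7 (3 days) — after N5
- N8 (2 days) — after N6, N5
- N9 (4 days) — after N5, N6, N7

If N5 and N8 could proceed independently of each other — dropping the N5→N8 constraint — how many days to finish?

22

Before: longest chain N3→N5→N7→N9 = 11+4+3+4 = 22, finish 22.
Without N5→N8, N8's earliest start moves from 15 to 13.
The longest chain is now N3→N5→N7→N9 = 11+4+3+4 = 22, so the plan takes 22 days.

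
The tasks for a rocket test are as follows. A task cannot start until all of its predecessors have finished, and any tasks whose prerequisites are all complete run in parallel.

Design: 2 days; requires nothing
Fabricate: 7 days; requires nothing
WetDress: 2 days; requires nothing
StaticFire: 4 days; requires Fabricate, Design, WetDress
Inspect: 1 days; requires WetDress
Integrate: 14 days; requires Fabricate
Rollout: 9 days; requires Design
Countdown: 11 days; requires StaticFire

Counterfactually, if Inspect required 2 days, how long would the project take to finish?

22

The binding path is Fabricate→StaticFire→Countdown = 7+4+11 = 22; finish at 22 days.
Inspect is off the critical path — its longest chain is 3 days, giving 19 of slack.
That remains the longest chain; total 22 days.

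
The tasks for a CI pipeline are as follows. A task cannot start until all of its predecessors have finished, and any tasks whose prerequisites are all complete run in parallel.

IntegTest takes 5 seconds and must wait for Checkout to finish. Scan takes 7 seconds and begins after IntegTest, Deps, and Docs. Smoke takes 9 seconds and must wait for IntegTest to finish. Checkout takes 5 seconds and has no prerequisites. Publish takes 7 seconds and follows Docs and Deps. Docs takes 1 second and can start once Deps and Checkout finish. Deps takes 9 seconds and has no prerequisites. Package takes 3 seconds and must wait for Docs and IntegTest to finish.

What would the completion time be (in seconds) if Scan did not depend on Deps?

With the dependency in place, Checkout→IntegTest→Smoke = 5+5+9 = 19 sets the finish at 19 seconds.
Dropping Deps→Scan doesn't change Scan's earliest start (10); another predecessor still binds.
New critical path: Checkout→IntegTest→Smoke = 5+5+9 = 19 ⇒ 19 seconds.

19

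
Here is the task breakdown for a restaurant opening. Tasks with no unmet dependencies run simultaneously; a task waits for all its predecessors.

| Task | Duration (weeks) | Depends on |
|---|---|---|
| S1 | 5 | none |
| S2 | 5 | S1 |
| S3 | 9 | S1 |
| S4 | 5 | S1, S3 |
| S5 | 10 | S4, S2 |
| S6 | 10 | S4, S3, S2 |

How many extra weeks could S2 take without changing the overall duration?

9

S1→S3→S4→S5 = 5+9+5+10 = 29 sets the makespan at 29 weeks.
Longest path through S2: 20 weeks (earliest finish 10, latest finish 19).
Slack of S2 = 14 − 5 = 9 weeks.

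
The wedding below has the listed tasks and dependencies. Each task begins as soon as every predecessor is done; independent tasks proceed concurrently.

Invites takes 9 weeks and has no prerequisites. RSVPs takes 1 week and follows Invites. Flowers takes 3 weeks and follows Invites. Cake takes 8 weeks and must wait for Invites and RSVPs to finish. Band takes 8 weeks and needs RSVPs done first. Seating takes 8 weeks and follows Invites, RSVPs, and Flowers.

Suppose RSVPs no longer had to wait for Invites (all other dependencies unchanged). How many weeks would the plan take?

Before: longest chain Invites→Flowers→Seating = 9+3+8 = 20, finish 20.
Without Invites→RSVPs, RSVPs's earliest start moves from 9 to 0.
The longest chain is now Invites→Flowers→Seating = 9+3+8 = 20, so the plan takes 20 weeks.

20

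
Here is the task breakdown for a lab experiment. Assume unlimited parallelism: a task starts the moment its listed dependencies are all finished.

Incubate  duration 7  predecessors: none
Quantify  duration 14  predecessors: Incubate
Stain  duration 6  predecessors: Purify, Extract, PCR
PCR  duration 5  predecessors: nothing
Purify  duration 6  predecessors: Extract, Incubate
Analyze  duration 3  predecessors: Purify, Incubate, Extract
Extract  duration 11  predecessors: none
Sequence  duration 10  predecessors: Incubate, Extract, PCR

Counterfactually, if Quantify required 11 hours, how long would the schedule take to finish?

Baseline: Extract→Purify→Stain = 11+6+6 = 23 → 23 hours.
Quantify has 2 hours of float (longest path through it is 21).
That remains the longest chain; total 23 hours.

23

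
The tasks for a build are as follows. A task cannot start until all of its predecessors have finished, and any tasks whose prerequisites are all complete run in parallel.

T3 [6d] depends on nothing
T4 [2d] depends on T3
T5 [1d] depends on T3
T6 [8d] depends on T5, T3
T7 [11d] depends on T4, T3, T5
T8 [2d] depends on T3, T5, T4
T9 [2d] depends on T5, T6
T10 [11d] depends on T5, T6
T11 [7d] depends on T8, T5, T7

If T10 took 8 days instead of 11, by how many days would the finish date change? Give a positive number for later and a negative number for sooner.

Critical path before the change: T3→T5→T6→T10 = 6+1+8+11 = 26 giving 26 days.
T10 lies on that path, so at 8 days the path becomes 23 days.
Now T3→T4→T7→T11 = 6+2+11+7 = 26 is longest, so the finish becomes 26 days.
Change in finish: 26 − 26 = +0 days.

0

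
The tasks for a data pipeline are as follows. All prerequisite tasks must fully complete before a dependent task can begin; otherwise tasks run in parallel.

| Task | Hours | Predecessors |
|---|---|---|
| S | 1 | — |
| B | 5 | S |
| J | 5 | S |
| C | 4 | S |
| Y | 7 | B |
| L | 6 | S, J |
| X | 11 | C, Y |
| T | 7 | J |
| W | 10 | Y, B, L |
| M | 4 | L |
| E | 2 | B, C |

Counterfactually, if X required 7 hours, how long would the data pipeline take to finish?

Critical path before the change: S→B→Y→X = 1+5+7+11 = 24 giving 24 hours.
X is on the critical path; changing it to 7 makes that path 20 hours.
The binding chain switches to S→B→Y→W = 1+5+7+10 = 23; finish 23 hours.

23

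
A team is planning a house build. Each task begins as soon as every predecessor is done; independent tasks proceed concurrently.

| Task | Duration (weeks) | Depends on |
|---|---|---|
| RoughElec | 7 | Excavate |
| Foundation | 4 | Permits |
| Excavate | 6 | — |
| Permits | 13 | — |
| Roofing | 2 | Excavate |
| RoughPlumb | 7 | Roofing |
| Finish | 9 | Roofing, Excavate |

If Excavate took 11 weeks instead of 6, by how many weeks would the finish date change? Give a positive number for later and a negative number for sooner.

5

The binding path is Excavate→Roofing→Finish = 6+2+9 = 17; finish at 17 weeks.
Excavate is on the critical path; changing it to 11 makes that path 22 weeks.
No other chain overtakes it, so the finish is 22 weeks.
Change in finish: 22 − 17 = +5 weeks.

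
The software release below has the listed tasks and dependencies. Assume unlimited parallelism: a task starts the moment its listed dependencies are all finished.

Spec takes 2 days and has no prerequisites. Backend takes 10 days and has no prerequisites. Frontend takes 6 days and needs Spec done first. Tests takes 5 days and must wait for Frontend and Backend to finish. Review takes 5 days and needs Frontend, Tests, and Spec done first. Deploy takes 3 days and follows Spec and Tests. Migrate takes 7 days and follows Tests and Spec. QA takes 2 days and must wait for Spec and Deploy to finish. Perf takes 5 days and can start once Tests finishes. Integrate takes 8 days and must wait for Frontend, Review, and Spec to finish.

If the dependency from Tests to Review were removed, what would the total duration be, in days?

Original critical path: Backend→Tests→Review→Integrate = 10+5+5+8 = 28 ⇒ 28 days.
Without Tests→Review, Review's earliest start moves from 15 to 8.
The longest chain is now Backend→Tests→Migrate = 10+5+7 = 22, so the schedule takes 22 days.

22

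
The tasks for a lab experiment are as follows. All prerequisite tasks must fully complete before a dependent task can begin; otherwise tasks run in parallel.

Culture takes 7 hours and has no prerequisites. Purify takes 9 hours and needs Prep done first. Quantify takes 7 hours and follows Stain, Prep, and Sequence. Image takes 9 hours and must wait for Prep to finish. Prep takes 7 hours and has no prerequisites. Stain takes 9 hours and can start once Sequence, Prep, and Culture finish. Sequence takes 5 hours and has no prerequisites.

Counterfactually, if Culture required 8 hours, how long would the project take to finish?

Actual critical path: Culture→Stain→Quantify = 7+9+7 = 23 ⇒ 23 hours.
Culture lies on that path, so at 8 hours the path becomes 24 hours.
No other chain overtakes it, so the finish is 24 hours.

24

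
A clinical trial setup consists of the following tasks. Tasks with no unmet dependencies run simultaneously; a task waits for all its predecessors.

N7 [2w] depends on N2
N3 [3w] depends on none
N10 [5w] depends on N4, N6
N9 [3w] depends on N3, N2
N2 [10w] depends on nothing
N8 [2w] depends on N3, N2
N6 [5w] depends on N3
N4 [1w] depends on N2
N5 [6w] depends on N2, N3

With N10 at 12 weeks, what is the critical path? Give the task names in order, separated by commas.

As given, the longest chain is N2→N4→N10 = 10+1+5 = 16, so the finish is 16 weeks.
N10 lies on that path, so at 12 weeks the path becomes 23 weeks.
That remains the longest chain; total 23 weeks.

N2, N4, N10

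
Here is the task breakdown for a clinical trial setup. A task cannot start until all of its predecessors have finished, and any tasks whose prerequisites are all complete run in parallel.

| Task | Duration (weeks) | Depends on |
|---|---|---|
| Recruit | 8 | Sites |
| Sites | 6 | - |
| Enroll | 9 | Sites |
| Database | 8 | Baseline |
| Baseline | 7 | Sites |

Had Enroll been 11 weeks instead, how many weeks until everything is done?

21

Critical path before the change: Sites→Baseline→Database = 6+7+8 = 21 giving 21 weeks.
Enroll is off the critical path — its longest chain is 15 weeks, giving 6 of slack.
That remains the longest chain; total 21 weeks.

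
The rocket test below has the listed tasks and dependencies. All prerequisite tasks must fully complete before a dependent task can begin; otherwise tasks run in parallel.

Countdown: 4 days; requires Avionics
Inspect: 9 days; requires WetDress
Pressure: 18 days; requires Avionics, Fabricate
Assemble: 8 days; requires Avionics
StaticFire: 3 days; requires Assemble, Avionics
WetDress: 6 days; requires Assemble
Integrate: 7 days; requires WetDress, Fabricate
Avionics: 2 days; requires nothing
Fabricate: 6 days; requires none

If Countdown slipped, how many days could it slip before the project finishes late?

19

Avionics→Assemble→WetDress→Inspect = 2+8+6+9 = 25 sets the makespan at 25 days.
The longest chain containing Countdown totals 6 days.
Float = 25 − 6 = 19.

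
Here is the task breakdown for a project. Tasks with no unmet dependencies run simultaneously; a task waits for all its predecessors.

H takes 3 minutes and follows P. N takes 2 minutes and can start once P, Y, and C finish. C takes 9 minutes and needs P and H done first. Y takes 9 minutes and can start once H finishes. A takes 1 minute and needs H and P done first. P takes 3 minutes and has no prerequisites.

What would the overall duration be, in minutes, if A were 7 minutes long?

Critical path before the change: P→H→Y→N = 3+3+9+2 = 17 giving 17 minutes.
The longest path through A is only 7 minutes, so A has float 10.
The critical path is still P→H→Y→N; finish is now 17 minutes.

17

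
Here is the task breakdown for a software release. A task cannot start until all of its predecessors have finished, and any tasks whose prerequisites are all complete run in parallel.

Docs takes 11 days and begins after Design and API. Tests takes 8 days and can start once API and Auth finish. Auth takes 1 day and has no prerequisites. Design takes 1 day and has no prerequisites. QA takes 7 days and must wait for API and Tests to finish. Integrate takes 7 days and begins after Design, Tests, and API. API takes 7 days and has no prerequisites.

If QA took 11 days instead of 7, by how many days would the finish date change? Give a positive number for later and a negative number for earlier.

As given, the longest chain is API→Tests→QA = 7+8+7 = 22, so the finish is 22 days.
Since QA is critical, the +4 change carries straight to that chain (now 26 days).
The critical path is still API→Tests→QA; finish is now 26 days.
Change in finish: 26 − 22 = +4 days.

4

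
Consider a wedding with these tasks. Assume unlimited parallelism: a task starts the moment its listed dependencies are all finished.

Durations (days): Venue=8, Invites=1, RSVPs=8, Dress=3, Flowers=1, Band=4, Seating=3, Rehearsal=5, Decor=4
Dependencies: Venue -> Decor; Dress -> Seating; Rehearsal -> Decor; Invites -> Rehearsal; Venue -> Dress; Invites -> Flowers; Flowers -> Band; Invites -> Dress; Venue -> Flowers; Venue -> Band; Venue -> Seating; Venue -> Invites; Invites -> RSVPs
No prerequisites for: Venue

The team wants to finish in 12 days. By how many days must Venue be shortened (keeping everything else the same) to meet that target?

Current finish: 18 days; target: 12.
Venue is on every critical path, so each day cut from Venue cuts the finish by one (this holds down to a finish of 11).
Need 18 − 12 = 6 days off Venue → Venue becomes 2 days, finish becomes 12.

6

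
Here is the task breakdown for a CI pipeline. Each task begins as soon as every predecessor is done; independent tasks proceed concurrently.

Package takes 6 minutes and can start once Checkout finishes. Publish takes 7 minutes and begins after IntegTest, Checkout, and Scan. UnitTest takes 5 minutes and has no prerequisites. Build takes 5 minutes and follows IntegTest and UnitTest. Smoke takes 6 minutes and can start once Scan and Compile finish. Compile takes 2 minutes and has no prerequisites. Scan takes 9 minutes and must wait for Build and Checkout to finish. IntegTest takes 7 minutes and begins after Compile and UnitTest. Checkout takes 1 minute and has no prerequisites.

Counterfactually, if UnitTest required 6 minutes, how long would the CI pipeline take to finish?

34

Baseline: UnitTest→IntegTest→Build→Scan→Publish = 5+7+5+9+7 = 33 → 33 minutes.
Since UnitTest is critical, the +1 change carries straight to that chain (now 34 minutes).
No other chain overtakes it, so the finish is 34 minutes.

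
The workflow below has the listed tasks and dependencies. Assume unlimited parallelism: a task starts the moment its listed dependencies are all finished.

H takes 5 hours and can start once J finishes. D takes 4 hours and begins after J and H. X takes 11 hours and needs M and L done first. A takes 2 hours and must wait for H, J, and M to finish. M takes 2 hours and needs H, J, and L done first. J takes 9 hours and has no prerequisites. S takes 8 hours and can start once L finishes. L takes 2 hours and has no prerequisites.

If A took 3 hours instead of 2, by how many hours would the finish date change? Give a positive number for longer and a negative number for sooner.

0

As given, the longest chain is J→H→M→X = 9+5+2+11 = 27, so the finish is 27 hours.
A is off the critical path — its longest chain is 18 hours, giving 9 of slack.
The critical path is still J→H→M→X; finish is now 27 hours.
Change in finish: 27 − 27 = +0 hours.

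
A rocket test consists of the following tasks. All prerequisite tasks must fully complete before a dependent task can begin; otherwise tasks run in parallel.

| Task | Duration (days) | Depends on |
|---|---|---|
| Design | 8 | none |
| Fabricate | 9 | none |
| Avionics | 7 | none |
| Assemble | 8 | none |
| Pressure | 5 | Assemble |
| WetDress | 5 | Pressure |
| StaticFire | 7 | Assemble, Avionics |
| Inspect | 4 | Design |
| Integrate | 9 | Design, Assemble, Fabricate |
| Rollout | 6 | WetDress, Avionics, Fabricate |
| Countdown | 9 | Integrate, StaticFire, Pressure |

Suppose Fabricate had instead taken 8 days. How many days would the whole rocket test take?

26

Baseline: Fabricate→Integrate→Countdown = 9+9+9 = 27 → 27 days.
Since Fabricate is critical, the -1 change carries straight to that chain (now 26 days).
Now Design→Integrate→Countdown = 8+9+9 = 26 is longest, so the finish becomes 26 days.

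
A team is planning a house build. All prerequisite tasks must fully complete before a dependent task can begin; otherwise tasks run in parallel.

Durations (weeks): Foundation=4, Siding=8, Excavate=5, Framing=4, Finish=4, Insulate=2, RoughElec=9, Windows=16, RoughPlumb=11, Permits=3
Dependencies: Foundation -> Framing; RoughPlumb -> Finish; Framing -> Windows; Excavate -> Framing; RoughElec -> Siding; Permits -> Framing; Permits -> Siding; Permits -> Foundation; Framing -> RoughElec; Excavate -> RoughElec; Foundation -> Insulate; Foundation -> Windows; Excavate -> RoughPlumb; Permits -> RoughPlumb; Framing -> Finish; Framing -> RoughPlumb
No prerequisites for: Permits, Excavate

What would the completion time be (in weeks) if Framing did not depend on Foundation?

26

With the dependency in place, Permits→Foundation→Framing→RoughElec→Siding = 3+4+4+9+8 = 28 sets the finish at 28 weeks.
Without Foundation→Framing, Framing's earliest start moves from 7 to 5.
After: Excavate→Framing→RoughElec→Siding = 5+4+9+8 = 26 → 26 weeks.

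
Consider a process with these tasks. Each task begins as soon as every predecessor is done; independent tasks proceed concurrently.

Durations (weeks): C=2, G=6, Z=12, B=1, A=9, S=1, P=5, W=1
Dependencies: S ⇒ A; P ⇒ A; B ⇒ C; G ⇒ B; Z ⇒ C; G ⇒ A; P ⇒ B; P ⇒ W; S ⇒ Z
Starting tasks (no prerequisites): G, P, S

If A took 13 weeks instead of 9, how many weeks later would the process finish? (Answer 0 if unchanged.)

4

Actual critical path: G→A = 6+9 = 15 ⇒ 15 weeks.
A lies on that path, so at 13 weeks the path becomes 19 weeks.
The critical path is still G→A; finish is now 19 weeks.
Change in finish: 19 − 15 = +4 weeks.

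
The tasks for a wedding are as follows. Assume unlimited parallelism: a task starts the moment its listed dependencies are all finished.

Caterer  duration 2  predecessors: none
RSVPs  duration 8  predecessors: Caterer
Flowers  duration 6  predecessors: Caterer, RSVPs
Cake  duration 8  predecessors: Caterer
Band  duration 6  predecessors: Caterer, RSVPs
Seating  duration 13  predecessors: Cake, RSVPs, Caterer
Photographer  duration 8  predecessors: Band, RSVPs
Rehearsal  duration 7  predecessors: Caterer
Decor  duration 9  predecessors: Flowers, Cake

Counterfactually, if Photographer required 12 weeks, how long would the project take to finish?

28

Baseline: Caterer→RSVPs→Flowers→Decor = 2+8+6+9 = 25 → 25 weeks.
Photographer has 1 week of float (longest path through it is 24).
New critical path: Caterer→RSVPs→Band→Photographer = 2+8+6+12 = 28 ⇒ 28 weeks.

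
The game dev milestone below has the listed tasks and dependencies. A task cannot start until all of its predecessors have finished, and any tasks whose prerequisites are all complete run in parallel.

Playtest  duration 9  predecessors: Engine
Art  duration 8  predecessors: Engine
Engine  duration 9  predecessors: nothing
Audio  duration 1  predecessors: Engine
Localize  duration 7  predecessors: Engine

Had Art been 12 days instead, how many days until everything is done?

21

As given, the longest chain is Engine→Playtest = 9+9 = 18, so the finish is 18 days.
The longest path through Art is only 17 days, so Art has float 1.
New critical path: Engine→Art = 9+12 = 21 ⇒ 21 days.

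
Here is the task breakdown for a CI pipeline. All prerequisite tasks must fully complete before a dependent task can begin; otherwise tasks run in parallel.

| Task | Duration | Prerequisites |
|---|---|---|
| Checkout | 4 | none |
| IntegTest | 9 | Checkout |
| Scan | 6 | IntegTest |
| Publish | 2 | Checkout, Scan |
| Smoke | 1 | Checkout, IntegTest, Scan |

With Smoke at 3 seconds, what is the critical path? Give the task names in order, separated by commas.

Critical path before the change: Checkout→IntegTest→Scan→Publish = 4+9+6+2 = 21 giving 21 seconds.
Smoke is off the critical path — its longest chain is 20 seconds, giving 1 of slack.
New critical path: Checkout→IntegTest→Scan→Smoke = 4+9+6+3 = 22 ⇒ 22 seconds.

Checkout, IntegTest, Scan, Smoke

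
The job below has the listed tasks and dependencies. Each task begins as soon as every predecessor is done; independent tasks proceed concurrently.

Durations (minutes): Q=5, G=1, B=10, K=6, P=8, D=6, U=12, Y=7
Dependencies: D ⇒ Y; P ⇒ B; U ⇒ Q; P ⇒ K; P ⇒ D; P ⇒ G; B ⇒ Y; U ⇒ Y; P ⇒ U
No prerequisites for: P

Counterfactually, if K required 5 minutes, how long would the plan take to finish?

27

Baseline: P→U→Y = 8+12+7 = 27 → 27 minutes.
K is off the critical path — its longest chain is 14 minutes, giving 13 of slack.
The critical path is still P→U→Y; finish is now 27 minutes.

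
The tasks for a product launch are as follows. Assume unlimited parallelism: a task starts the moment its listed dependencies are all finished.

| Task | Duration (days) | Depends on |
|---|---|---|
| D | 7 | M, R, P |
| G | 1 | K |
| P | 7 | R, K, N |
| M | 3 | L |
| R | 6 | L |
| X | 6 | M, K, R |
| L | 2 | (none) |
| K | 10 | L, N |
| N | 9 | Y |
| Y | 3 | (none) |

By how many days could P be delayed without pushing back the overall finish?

Y→N→K→P→D = 3+9+10+7+7 = 36 sets the makespan at 36 days.
The longest chain containing P totals 36 days.
Float = 36 − 36 = 0.

0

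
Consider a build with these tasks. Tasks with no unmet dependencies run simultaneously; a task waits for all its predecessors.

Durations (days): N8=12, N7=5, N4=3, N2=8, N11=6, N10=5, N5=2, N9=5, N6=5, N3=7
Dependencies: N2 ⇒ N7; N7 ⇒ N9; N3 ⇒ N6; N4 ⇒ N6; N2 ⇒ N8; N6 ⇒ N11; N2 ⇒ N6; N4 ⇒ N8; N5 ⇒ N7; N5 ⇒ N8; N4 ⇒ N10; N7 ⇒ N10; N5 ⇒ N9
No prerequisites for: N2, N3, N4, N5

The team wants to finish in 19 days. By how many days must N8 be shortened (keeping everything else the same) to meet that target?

Current finish: 20 days; target: 19.
N8 is on every critical path, so each day cut from N8 cuts the finish by one (this holds down to a finish of 19).
Need 20 − 19 = 1 day off N8 → N8 becomes 11 days, finish becomes 19.

1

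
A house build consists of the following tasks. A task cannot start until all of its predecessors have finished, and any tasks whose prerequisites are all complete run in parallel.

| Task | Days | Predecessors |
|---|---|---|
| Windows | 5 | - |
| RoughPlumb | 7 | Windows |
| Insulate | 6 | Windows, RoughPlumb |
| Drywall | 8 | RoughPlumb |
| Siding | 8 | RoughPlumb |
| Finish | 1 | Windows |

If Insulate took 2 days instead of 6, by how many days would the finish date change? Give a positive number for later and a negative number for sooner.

Critical path before the change: Windows→RoughPlumb→Drywall = 5+7+8 = 20 giving 20 days.
Insulate is off the critical path — its longest chain is 18 days, giving 2 of slack.
No other chain overtakes it, so the finish is 20 days.
Change in finish: 20 − 20 = +0 days.

0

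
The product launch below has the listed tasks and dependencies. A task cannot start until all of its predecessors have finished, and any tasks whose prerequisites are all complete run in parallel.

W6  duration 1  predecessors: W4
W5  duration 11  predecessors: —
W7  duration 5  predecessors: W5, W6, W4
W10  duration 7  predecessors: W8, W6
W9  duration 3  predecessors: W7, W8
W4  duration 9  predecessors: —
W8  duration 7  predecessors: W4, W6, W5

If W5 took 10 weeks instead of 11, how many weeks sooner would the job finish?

Actual critical path: W5→W8→W10 = 11+7+7 = 25 ⇒ 25 weeks.
Since W5 is critical, the -1 change carries straight to that chain (now 24 weeks).
New critical path: W4→W6→W8→W10 = 9+1+7+7 = 24 ⇒ 24 weeks.
Change in finish: 24 − 25 = -1 weeks.

1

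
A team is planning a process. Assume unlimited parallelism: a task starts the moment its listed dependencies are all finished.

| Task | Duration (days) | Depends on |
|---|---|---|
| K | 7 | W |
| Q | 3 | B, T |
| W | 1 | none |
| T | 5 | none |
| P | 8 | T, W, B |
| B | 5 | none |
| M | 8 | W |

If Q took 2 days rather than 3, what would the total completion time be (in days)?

13

Actual critical path: T→P = 5+8 = 13 ⇒ 13 days.
The longest path through Q is only 8 days, so Q has float 5.
No other chain overtakes it, so the finish is 13 days.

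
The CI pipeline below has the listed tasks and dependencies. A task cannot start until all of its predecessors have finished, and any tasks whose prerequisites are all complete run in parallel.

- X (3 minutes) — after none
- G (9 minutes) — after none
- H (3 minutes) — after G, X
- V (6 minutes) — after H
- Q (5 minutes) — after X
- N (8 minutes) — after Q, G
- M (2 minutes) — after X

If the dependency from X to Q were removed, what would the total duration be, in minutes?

With the dependency in place, G→H→V = 9+3+6 = 18 sets the finish at 18 minutes.
Without X→Q, Q's earliest start moves from 3 to 0.
New critical path: G→H→V = 9+3+6 = 18 ⇒ 18 minutes.

18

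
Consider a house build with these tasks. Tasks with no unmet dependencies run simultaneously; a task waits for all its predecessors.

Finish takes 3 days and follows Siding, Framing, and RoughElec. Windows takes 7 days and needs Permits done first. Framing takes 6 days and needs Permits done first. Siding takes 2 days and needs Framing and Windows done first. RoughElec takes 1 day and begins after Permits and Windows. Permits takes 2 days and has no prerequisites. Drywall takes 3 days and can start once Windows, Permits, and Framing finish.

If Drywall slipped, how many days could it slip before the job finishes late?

The longest chain is Permits→Windows→Siding→Finish = 2+7+2+3 = 14; overall finish 14 days.
Drywall finishes as early as 12 and must finish by 14.
Slack of Drywall = 11 − 9 = 2 days.

2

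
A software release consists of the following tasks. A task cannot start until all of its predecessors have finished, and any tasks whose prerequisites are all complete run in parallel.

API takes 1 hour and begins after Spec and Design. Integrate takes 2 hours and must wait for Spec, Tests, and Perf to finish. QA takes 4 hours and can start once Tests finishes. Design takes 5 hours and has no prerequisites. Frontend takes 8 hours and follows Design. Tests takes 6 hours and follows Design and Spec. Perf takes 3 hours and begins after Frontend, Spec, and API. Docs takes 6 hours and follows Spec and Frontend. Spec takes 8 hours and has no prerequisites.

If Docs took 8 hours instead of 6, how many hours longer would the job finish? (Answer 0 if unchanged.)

As given, the longest chain is Design→Frontend→Docs = 5+8+6 = 19, so the finish is 19 hours.
Since Docs is critical, the +2 change carries straight to that chain (now 21 hours).
The critical path is still Design→Frontend→Docs; finish is now 21 hours.
Change in finish: 21 − 19 = +2 hours.

2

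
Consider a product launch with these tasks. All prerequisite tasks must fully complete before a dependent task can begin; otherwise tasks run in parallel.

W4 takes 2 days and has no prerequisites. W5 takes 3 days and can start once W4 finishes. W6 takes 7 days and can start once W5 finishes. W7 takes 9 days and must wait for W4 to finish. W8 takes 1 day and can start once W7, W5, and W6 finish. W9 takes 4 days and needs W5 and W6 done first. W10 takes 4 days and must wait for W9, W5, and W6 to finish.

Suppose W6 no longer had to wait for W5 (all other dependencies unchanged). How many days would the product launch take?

15

Before: longest chain W4→W5→W6→W9→W10 = 2+3+7+4+4 = 20, finish 20.
Without W5→W6, W6's earliest start moves from 5 to 0.
The longest chain is now W6→W9→W10 = 7+4+4 = 15, so the product launch takes 15 days.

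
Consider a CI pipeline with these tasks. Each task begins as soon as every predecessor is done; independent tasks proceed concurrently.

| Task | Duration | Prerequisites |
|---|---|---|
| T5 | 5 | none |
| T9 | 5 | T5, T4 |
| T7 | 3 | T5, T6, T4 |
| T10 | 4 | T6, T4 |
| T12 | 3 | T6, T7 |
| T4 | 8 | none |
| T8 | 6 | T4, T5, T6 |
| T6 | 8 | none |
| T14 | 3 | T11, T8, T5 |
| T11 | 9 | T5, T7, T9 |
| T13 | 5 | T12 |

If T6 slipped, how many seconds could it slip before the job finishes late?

2

The longest chain is T4→T9→T11→T14 = 8+5+9+3 = 25; overall finish 25 seconds.
The longest chain containing T6 totals 23 seconds.
Float = 25 − 23 = 2.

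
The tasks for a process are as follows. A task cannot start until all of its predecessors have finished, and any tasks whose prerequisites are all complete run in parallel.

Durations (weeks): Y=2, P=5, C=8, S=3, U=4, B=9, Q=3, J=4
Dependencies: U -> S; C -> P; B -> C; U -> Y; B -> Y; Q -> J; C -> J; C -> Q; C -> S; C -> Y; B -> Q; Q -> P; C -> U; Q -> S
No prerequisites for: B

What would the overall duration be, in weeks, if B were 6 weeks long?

22

As given, the longest chain is B→C→Q→P = 9+8+3+5 = 25, so the finish is 25 weeks.
B lies on that path, so at 6 weeks the path becomes 22 weeks.
No other chain overtakes it, so the finish is 22 weeks.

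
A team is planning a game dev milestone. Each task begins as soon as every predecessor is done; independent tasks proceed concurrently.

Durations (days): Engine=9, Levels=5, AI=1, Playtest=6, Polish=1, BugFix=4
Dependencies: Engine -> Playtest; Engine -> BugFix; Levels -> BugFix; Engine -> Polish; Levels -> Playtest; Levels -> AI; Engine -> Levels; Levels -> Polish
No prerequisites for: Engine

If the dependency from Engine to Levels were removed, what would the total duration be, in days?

15

Before: longest chain Engine→Levels→Playtest = 9+5+6 = 20, finish 20.
Without Engine→Levels, Levels's earliest start moves from 9 to 0.
After: Engine→Playtest = 9+6 = 15 → 15 days.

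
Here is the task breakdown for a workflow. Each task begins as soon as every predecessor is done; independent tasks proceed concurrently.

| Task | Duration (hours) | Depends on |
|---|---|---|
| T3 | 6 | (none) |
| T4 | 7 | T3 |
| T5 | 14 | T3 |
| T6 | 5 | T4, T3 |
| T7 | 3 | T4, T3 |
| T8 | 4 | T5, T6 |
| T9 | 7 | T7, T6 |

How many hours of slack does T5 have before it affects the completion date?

The longest chain is T3→T4→T6→T9 = 6+7+5+7 = 25; overall finish 25 hours.
The longest chain containing T5 totals 24 hours.
Slack of T5 = 7 − 6 = 1 hour.

1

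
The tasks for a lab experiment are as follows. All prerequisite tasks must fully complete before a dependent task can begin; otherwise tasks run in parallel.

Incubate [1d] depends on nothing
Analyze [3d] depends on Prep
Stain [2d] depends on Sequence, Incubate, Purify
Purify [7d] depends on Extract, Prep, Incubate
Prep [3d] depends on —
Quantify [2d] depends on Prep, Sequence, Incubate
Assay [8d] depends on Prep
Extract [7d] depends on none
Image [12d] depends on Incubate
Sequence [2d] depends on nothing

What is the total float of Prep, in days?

4

Critical path: Extract→Purify→Stain = 7+7+2 = 16, so the finish is 16 days.
The longest chain containing Prep totals 12 days.
Float = 16 − 12 = 4.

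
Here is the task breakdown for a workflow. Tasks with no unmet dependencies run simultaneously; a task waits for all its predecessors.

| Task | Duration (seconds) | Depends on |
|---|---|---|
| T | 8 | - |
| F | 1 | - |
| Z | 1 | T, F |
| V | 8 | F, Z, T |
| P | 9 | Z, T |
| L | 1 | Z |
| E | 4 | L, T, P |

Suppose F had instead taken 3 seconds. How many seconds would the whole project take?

22

As given, the longest chain is T→Z→P→E = 8+1+9+4 = 22, so the finish is 22 seconds.
F is off the critical path — its longest chain is 15 seconds, giving 7 of slack.
That remains the longest chain; total 22 seconds.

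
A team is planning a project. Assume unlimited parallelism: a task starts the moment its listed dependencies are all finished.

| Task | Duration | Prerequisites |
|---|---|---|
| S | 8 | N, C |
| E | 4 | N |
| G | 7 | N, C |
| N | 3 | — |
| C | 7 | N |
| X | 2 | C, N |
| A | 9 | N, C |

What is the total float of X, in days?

Critical path: N→C→A = 3+7+9 = 19, so the finish is 19 days.
The longest chain containing X totals 12 days.
Float = 19 − 12 = 7.

7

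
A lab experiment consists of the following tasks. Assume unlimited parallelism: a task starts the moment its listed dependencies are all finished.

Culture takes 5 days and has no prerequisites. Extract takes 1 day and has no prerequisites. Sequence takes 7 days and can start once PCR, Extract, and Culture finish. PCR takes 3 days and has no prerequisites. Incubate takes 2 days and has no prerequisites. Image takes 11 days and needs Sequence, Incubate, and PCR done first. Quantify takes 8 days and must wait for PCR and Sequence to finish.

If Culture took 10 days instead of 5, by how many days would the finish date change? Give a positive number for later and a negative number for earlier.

5

Actual critical path: Culture→Sequence→Image = 5+7+11 = 23 ⇒ 23 days.
Culture lies on that path, so at 10 days the path becomes 28 days.
That remains the longest chain; total 28 days.
Change in finish: 28 − 23 = +5 days.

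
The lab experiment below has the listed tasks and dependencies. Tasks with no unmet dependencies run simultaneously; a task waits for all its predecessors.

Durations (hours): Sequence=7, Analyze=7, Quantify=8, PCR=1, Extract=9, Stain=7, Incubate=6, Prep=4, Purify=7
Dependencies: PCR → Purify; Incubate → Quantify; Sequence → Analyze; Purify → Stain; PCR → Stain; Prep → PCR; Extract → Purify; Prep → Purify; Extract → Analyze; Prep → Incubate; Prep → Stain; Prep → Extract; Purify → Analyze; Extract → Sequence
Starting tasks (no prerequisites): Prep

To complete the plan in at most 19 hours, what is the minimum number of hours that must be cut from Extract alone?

8

Current finish: 27 hours; target: 19.
Extract is on every critical path, so each hour cut from Extract cuts the finish by one (this holds down to a finish of 19).
Need 27 − 19 = 8 hours off Extract → Extract becomes 1 hour, finish becomes 19.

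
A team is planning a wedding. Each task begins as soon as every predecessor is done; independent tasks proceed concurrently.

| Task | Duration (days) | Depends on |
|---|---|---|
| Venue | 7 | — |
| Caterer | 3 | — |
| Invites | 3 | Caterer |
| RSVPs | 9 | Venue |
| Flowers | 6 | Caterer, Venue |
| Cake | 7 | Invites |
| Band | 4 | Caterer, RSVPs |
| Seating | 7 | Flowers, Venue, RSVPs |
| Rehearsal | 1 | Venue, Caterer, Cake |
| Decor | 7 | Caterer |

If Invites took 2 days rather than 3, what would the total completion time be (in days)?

23

As given, the longest chain is Venue→RSVPs→Seating = 7+9+7 = 23, so the finish is 23 days.
The longest path through Invites is only 14 days, so Invites has float 9.
That remains the longest chain; total 23 days.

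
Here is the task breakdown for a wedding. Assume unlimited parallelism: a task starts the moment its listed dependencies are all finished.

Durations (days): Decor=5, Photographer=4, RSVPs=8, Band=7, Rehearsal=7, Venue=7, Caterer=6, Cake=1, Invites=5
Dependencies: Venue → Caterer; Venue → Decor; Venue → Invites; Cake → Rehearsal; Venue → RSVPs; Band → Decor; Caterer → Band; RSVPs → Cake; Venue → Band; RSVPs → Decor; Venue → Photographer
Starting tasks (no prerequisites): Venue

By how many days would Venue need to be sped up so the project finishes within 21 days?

4

Current finish: 25 days; target: 21.
Venue is on every critical path, so each day cut from Venue cuts the finish by one (this holds down to a finish of 19).
Need 25 − 21 = 4 days off Venue → Venue becomes 3 days, finish becomes 21.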